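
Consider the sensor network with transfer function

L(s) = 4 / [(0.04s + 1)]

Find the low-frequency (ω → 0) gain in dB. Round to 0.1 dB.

L(0) = 4 · 1 / 1 = 4
20 log₁₀(4) ≈ 12.04 dB

12.0 dB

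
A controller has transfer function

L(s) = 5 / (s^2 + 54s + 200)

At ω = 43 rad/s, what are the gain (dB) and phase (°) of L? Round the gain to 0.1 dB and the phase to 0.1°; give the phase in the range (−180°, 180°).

-55.1 dB, -125.4°

Substitute s = j43:
Numerator: 5 = 5 + j0
Denominator: (j43)^2 + 54(j43) + 200 = -1649 + j2322
|N| = √(5² + 0²) ≈ 5, ∠N ≈ 0.00°
|D| = √(1649² + 2322²) ≈ 2848, ∠D ≈ 125.38°
|L| = 5 / 2848 ≈ 0.0017556
Gain = 20 log₁₀(0.0017556) ≈ -55.11 dB
∠L = 0.00° − 125.38° = -125.38°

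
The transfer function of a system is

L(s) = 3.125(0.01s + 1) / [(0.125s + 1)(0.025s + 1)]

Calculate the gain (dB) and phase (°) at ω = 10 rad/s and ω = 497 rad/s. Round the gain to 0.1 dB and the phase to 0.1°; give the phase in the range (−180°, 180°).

At ω = 10 rad/s:
zero (1 + j10·0.01) = 1 + j0.1 → |·| ≈ 1.005, ∠ ≈ 5.71°
pole (1 + j10·0.125) = 1 + j1.25 → |·| ≈ 1.6008, ∠ ≈ 51.34°
pole (1 + j10·0.025) = 1 + j0.25 → |·| ≈ 1.0308, ∠ ≈ 14.04°
|L| = 3.125 · 1.005 / (1.6008 · 1.0308) ≈ 1.9033
Gain = 20 log₁₀(1.9033) ≈ 5.59 dB
∠L = (5.71°) − (51.34° + 14.04°) = -59.67°

At ω = 497 rad/s:
zero (1 + j497·0.01) = 1 + j4.97 → |·| ≈ 5.0696, ∠ ≈ 78.62°
pole (1 + j497·0.125) = 1 + j62.125 → |·| ≈ 62.133, ∠ ≈ 89.08°
pole (1 + j497·0.025) = 1 + j12.425 → |·| ≈ 12.465, ∠ ≈ 85.40°
|L| = 3.125 · 5.0696 / (62.133 · 12.465) ≈ 0.020455
Gain = 20 log₁₀(0.020455) ≈ -33.78 dB
∠L = (78.62°) − (89.08° + 85.40°) = -95.86°

ω = 10: 5.6 dB, -59.7°; ω = 497: -33.8 dB, -95.9°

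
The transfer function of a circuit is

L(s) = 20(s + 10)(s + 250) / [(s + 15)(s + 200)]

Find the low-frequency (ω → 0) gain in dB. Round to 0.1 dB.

24.4 dB

L(0) = 20·10·250 / (15·200) ≈ 16.667
20 log₁₀(16.667) ≈ 24.44 dB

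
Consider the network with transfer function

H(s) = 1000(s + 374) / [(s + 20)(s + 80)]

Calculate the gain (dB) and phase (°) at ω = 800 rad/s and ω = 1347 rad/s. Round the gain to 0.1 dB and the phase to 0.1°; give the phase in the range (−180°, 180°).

ω = 800: 2.8 dB, -107.9°; ω = 1347: -2.3 dB, -101.3°

At s = jω = j800:
zero (s+374): 374 + j800 → |·| = √(374²+800²) = √779876 ≈ 883.11, ∠ = arctan(800/374) ≈ 64.94°
pole (s+20): 20 + j800 → |·| = √(20²+800²) = √640400 ≈ 800.25, ∠ = arctan(800/20) ≈ 88.57°
pole (s+80): 80 + j800 → |·| = √(80²+800²) = √646400 ≈ 803.99, ∠ = arctan(800/80) ≈ 84.29°
|H| = 1000 · 883.11 / 6.4339e+05 ≈ 1.3726
Gain = 20 log₁₀(1.3726) ≈ 2.75 dB
∠H = 64.94° − 172.86° = -107.92°

At s = jω = j1347:
zero (s+374): 374 + j1347 → |·| = √(374²+1347²) = √1954285 ≈ 1398, ∠ = arctan(1347/374) ≈ 74.48°
pole (s+20): 20 + j1347 → |·| = √(20²+1347²) = √1814809 ≈ 1347.1, ∠ = arctan(1347/20) ≈ 89.15°
pole (s+80): 80 + j1347 → |·| = √(80²+1347²) = √1820809 ≈ 1349.4, ∠ = arctan(1347/80) ≈ 86.60°
|H| = 1000 · 1398 / 1.8178e+06 ≈ 0.76906
Gain = 20 log₁₀(0.76906) ≈ -2.28 dB
∠H = 74.48° − 175.75° = -101.27°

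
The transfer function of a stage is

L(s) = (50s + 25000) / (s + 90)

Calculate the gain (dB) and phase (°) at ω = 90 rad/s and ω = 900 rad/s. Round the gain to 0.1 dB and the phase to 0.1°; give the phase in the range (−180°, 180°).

Substitute s = j90:
Numerator: 50(j90) + 25000 = 25000 + j4500
Denominator: (j90) + 90 = 90 + j90
|N| = √(25000² + 4500²) ≈ 25402, ∠N ≈ 10.20°
|D| = √(90² + 90²) ≈ 127.28, ∠D ≈ 45.00°
|L| = 25402 / 127.28 ≈ 199.58
Gain = 20 log₁₀(199.58) ≈ 46.00 dB
∠L = 10.20° − 45.00° = -34.80°

Substitute s = j900:
Numerator: 50(j900) + 25000 = 25000 + j45000
Denominator: (j900) + 90 = 90 + j900
|N| = √(25000² + 45000²) ≈ 51478, ∠N ≈ 60.95°
|D| = √(90² + 900²) ≈ 904.49, ∠D ≈ 84.29°
|L| = 51478 / 904.49 ≈ 56.914
Gain = 20 log₁₀(56.914) ≈ 35.10 dB
∠L = 60.95° − 84.29° = -23.34°

ω = 90: 46.0 dB, -34.8°; ω = 900: 35.1 dB, -23.3°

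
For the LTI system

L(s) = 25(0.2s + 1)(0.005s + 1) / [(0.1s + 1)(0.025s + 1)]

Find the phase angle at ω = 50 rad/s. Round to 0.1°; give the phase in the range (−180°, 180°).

-31.7°

At ω = 50 rad/s:
zero (1 + j50·0.2) = 1 + j10 → |·| ≈ 10.05, ∠ ≈ 84.29°
zero (1 + j50·0.005) = 1 + j0.25 → |·| ≈ 1.0308, ∠ ≈ 14.04°
pole (1 + j50·0.1) = 1 + j5 → |·| ≈ 5.099, ∠ ≈ 78.69°
pole (1 + j50·0.025) = 1 + j1.25 → |·| ≈ 1.6008, ∠ ≈ 51.34°
∠L = (84.29° + 14.04°) − (78.69° + 51.34°) = -31.70°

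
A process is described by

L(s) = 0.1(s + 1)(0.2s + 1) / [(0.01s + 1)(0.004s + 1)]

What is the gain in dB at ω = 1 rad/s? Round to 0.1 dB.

At ω = 1 rad/s:
zero (1 + j1·1) = 1 + j1 → |·| ≈ 1.4142, ∠ ≈ 45.00°
zero (1 + j1·0.2) = 1 + j0.2 → |·| ≈ 1.0198, ∠ ≈ 11.31°
pole (1 + j1·0.01) = 1 + j0.01 → |·| ≈ 1, ∠ ≈ 0.57°
pole (1 + j1·0.004) = 1 + j0.004 → |·| ≈ 1, ∠ ≈ 0.23°
|L| = 0.1 · 1.4142 · 1.0198 / (1 · 1) ≈ 0.14422
Gain = 20 log₁₀(0.14422) ≈ -16.82 dB

-16.8 dB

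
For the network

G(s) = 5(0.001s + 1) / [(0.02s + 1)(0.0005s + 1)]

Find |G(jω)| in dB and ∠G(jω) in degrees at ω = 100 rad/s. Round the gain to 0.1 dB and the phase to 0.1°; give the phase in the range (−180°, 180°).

At ω = 100 rad/s:
zero (1 + j100·0.001) = 1 + j0.1 → |·| ≈ 1.005, ∠ ≈ 5.71°
pole (1 + j100·0.02) = 1 + j2 → |·| ≈ 2.2361, ∠ ≈ 63.43°
pole (1 + j100·0.0005) = 1 + j0.05 → |·| ≈ 1.0012, ∠ ≈ 2.86°
|G| = 5 · 1.005 / (2.2361 · 1.0012) ≈ 2.2445
Gain = 20 log₁₀(2.2445) ≈ 7.02 dB
∠G = (5.71°) − (63.43° + 2.86°) = -60.58°

7.0 dB, -60.6°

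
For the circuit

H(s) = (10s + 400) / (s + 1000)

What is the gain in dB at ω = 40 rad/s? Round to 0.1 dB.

Substitute s = j40:
Numerator: 10(j40) + 400 = 400 + j400
Denominator: (j40) + 1000 = 1000 + j40
|N| = √(400² + 400²) ≈ 565.69, ∠N ≈ 45.00°
|D| = √(1000² + 40²) ≈ 1000.8, ∠D ≈ 2.29°
|H| = 565.69 / 1000.8 ≈ 0.56524
Gain = 20 log₁₀(0.56524) ≈ -4.96 dB

-5.0 dB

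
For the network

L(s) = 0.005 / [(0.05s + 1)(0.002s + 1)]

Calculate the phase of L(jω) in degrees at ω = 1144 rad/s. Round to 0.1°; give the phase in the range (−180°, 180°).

-155.4°

At ω = 1144 rad/s:
pole (1 + j1144·0.05) = 1 + j57.2 → |·| ≈ 57.209, ∠ ≈ 89.00°
pole (1 + j1144·0.002) = 1 + j2.288 → |·| ≈ 2.497, ∠ ≈ 66.39°
∠L = (0°) − (89.00° + 66.39°) = -155.39°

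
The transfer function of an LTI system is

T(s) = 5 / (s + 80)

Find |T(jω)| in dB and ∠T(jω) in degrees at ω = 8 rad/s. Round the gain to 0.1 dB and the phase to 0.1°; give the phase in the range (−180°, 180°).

Substitute s = j8:
Numerator: 5 = 5 + j0
Denominator: (j8) + 80 = 80 + j8
|N| = √(5² + 0²) ≈ 5, ∠N ≈ 0.00°
|D| = √(80² + 8²) ≈ 80.399, ∠D ≈ 5.71°
|T| = 5 / 80.399 ≈ 0.06219
Gain = 20 log₁₀(0.06219) ≈ -24.13 dB
∠T = 0.00° − 5.71° = -5.71°

-24.1 dB, -5.7°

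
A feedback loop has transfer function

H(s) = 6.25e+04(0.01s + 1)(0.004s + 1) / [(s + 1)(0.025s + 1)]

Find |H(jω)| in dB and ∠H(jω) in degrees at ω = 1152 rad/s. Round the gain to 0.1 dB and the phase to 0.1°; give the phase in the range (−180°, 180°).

At ω = 1152 rad/s:
zero (1 + j1152·0.01) = 1 + j11.52 → |·| ≈ 11.563, ∠ ≈ 85.04°
zero (1 + j1152·0.004) = 1 + j4.608 → |·| ≈ 4.7153, ∠ ≈ 77.76°
pole (1 + j1152·1) = 1 + j1152 → |·| ≈ 1152, ∠ ≈ 89.95°
pole (1 + j1152·0.025) = 1 + j28.8 → |·| ≈ 28.817, ∠ ≈ 88.01°
|H| = 6.25e+04 · 11.563 · 4.7153 / (1152 · 28.817) ≈ 102.65
Gain = 20 log₁₀(102.65) ≈ 40.23 dB
∠H = (85.04° + 77.76°) − (89.95° + 88.01°) = -15.16°

40.2 dB, -15.2°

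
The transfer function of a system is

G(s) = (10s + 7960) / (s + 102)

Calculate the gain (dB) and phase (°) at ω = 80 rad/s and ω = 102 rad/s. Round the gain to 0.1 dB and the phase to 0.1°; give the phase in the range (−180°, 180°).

Substitute s = j80:
Numerator: 10(j80) + 7960 = 7960 + j800
Denominator: (j80) + 102 = 102 + j80
|N| = √(7960² + 800²) ≈ 8000.1, ∠N ≈ 5.74°
|D| = √(102² + 80²) ≈ 129.63, ∠D ≈ 38.11°
|G| = 8000.1 / 129.63 ≈ 61.715
Gain = 20 log₁₀(61.715) ≈ 35.81 dB
∠G = 5.74° − 38.11° = -32.37°

Substitute s = j102:
Numerator: 10(j102) + 7960 = 7960 + j1020
Denominator: (j102) + 102 = 102 + j102
|N| = √(7960² + 1020²) ≈ 8025.1, ∠N ≈ 7.30°
|D| = √(102² + 102²) ≈ 144.25, ∠D ≈ 45.00°
|G| = 8025.1 / 144.25 ≈ 55.633
Gain = 20 log₁₀(55.633) ≈ 34.91 dB
∠G = 7.30° − 45.00° = -37.70°

ω = 80: 35.8 dB, -32.4°; ω = 102: 34.9 dB, -37.7°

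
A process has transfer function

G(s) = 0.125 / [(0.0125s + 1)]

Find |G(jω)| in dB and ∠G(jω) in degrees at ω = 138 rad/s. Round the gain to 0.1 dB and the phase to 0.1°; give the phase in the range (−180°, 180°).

At ω = 138 rad/s:
pole (1 + j138·0.0125) = 1 + j1.725 → |·| ≈ 1.9939, ∠ ≈ 59.90°
|G| = 0.125 · 1 / (1.9939) ≈ 0.062691
Gain = 20 log₁₀(0.062691) ≈ -24.06 dB
∠G = (0°) − (59.90°) = -59.90°

-24.1 dB, -59.9°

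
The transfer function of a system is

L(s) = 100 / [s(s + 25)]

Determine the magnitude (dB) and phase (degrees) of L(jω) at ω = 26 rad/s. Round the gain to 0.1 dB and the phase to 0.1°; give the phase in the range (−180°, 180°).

-19.4 dB, -136.1°

At s = jω = j26:
pole (s+25): 25 + j26 → |·| = √(25²+26²) = √1301 ≈ 36.069, ∠ = arctan(26/25) ≈ 46.12°
pole at origin: |s| = 26, ∠ = 90.00° (in denominator)
|L| = 100 / 937.79 ≈ 0.10663
Gain = 20 log₁₀(0.10663) ≈ -19.44 dB
∠L = 0.00° − 136.12° = -136.12°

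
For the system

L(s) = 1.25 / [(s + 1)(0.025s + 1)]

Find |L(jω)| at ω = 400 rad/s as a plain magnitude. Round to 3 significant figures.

0.000311

At ω = 400 rad/s:
pole (1 + j400·1) = 1 + j400 → |·| ≈ 400, ∠ ≈ 89.86°
pole (1 + j400·0.025) = 1 + j10 → |·| ≈ 10.05, ∠ ≈ 84.29°
|L| = 1.25 · 1 / (400 · 10.05) ≈ 0.00031095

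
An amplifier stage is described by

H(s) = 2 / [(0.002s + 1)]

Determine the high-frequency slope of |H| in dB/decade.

Each pole contributes −20 dB/decade at high frequency; each zero contributes +20 dB/decade.
Net: 0 zero(s) − 1 pole(s) → -20 dB/decade.

-20 dB/decade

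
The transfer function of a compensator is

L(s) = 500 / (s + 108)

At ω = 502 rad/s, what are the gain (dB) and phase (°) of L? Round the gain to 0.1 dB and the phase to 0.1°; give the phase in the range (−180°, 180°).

At s = jω = j502:
pole (s+108): 108 + j502 → |·| = √(108²+502²) = √263668 ≈ 513.49, ∠ = arctan(502/108) ≈ 77.86°
|L| = 500 / 513.49 ≈ 0.97373
Gain = 20 log₁₀(0.97373) ≈ -0.23 dB
∠L = 0.00° − 77.86° = -77.86°

-0.2 dB, -77.9°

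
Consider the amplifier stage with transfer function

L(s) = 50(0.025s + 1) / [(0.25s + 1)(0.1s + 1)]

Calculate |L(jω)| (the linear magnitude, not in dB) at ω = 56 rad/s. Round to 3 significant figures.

At ω = 56 rad/s:
zero (1 + j56·0.025) = 1 + j1.4 → |·| ≈ 1.7205, ∠ ≈ 54.46°
pole (1 + j56·0.25) = 1 + j14 → |·| ≈ 14.036, ∠ ≈ 85.91°
pole (1 + j56·0.1) = 1 + j5.6 → |·| ≈ 5.6886, ∠ ≈ 79.88°
|L| = 50 · 1.7205 / (14.036 · 5.6886) ≈ 1.0774

1.08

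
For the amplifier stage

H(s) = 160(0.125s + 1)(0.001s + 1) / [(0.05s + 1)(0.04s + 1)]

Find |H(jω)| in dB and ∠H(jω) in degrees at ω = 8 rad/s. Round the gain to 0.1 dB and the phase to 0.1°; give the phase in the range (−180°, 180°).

At ω = 8 rad/s:
zero (1 + j8·0.125) = 1 + j1 → |·| ≈ 1.4142, ∠ ≈ 45.00°
zero (1 + j8·0.001) = 1 + j0.008 → |·| ≈ 1, ∠ ≈ 0.46°
pole (1 + j8·0.05) = 1 + j0.4 → |·| ≈ 1.077, ∠ ≈ 21.80°
pole (1 + j8·0.04) = 1 + j0.32 → |·| ≈ 1.05, ∠ ≈ 17.74°
|H| = 160 · 1.4142 · 1 / (1.077 · 1.05) ≈ 200.09
Gain = 20 log₁₀(200.09) ≈ 46.02 dB
∠H = (45.00° + 0.46°) − (21.80° + 17.74°) = 5.92°

46.0 dB, 5.9°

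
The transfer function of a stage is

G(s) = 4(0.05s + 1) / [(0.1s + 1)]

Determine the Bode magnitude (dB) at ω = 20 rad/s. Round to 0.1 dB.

8.1 dB

At ω = 20 rad/s:
zero (1 + j20·0.05) = 1 + j1 → |·| ≈ 1.4142, ∠ ≈ 45.00°
pole (1 + j20·0.1) = 1 + j2 → |·| ≈ 2.2361, ∠ ≈ 63.43°
|G| = 4 · 1.4142 / (2.2361) ≈ 2.5298
Gain = 20 log₁₀(2.5298) ≈ 8.06 dB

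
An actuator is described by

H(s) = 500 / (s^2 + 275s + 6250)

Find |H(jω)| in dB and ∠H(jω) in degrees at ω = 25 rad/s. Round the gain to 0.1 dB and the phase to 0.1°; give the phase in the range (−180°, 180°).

-25.0 dB, -50.7°

Substitute s = j25:
Numerator: 500 = 500 + j0
Denominator: (j25)^2 + 275(j25) + 6250 = 5625 + j6875
|N| = √(500² + 0²) ≈ 500, ∠N ≈ 0.00°
|D| = √(5625² + 6875²) ≈ 8882.9, ∠D ≈ 50.71°
|H| = 500 / 8882.9 ≈ 0.056288
Gain = 20 log₁₀(0.056288) ≈ -24.99 dB
∠H = 0.00° − 50.71° = -50.71°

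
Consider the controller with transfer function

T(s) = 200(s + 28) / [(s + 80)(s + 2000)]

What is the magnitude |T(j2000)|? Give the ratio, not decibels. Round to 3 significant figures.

At s = jω = j2000:
zero (s+28): 28 + j2000 → |·| = √(28²+2000²) = √4000784 ≈ 2000.2, ∠ = arctan(2000/28) ≈ 89.20°
pole (s+80): 80 + j2000 → |·| = √(80²+2000²) = √4006400 ≈ 2001.6, ∠ = arctan(2000/80) ≈ 87.71°
pole (s+2000): 2000 + j2000 → |·| = √(2000²+2000²) = √8000000 ≈ 2828.4, ∠ = arctan(2000/2000) ≈ 45.00°
|T| = 200 · 2000.2 / 5.6613e+06 ≈ 0.070662

0.0707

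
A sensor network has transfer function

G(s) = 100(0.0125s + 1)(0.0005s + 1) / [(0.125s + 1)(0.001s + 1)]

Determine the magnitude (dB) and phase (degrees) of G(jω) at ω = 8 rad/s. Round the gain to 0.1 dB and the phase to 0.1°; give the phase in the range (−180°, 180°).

At ω = 8 rad/s:
zero (1 + j8·0.0125) = 1 + j0.1 → |·| ≈ 1.005, ∠ ≈ 5.71°
zero (1 + j8·0.0005) = 1 + j0.004 → |·| ≈ 1, ∠ ≈ 0.23°
pole (1 + j8·0.125) = 1 + j1 → |·| ≈ 1.4142, ∠ ≈ 45.00°
pole (1 + j8·0.001) = 1 + j0.008 → |·| ≈ 1, ∠ ≈ 0.46°
|G| = 100 · 1.005 · 1 / (1.4142 · 1) ≈ 71.065
Gain = 20 log₁₀(71.065) ≈ 37.03 dB
∠G = (5.71° + 0.23°) − (45.00° + 0.46°) = -39.52°

37.0 dB, -39.5°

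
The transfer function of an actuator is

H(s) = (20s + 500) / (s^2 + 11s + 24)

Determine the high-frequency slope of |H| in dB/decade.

Each pole contributes −20 dB/decade at high frequency; each zero contributes +20 dB/decade.
Net: 1 zero(s) − 2 pole(s) → -20 dB/decade.

-20 dB/decade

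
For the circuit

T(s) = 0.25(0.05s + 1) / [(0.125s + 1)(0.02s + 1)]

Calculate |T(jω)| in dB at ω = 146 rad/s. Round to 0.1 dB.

-29.7 dB

At ω = 146 rad/s:
zero (1 + j146·0.05) = 1 + j7.3 → |·| ≈ 7.3682, ∠ ≈ 82.20°
pole (1 + j146·0.125) = 1 + j18.25 → |·| ≈ 18.277, ∠ ≈ 86.86°
pole (1 + j146·0.02) = 1 + j2.92 → |·| ≈ 3.0865, ∠ ≈ 71.10°
|T| = 0.25 · 7.3682 / (18.277 · 3.0865) ≈ 0.032654
Gain = 20 log₁₀(0.032654) ≈ -29.72 dB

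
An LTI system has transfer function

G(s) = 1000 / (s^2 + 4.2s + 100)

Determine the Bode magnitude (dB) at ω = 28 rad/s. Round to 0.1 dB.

3.2 dB

At s = jω = j28:
quadratic: (j28)² + 4.2·j28 + 100 = -684 + j117.6 → |·| ≈ 694.04, ∠ ≈ 170.24°
|G| = 1000 / 694.04 ≈ 1.4408
Gain = 20 log₁₀(1.4408) ≈ 3.17 dB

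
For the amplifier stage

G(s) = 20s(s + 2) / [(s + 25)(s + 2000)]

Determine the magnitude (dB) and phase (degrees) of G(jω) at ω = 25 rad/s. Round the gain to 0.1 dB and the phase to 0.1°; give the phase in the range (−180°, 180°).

At s = jω = j25:
zero (s+2): 2 + j25 → |·| = √(2²+25²) = √629 ≈ 25.08, ∠ = arctan(25/2) ≈ 85.43°
zero at origin: s = j25 → |·| = 25, ∠ = 90.00°
pole (s+25): 25 + j25 → |·| = √(25²+25²) = √1250 ≈ 35.355, ∠ = arctan(25/25) ≈ 45.00°
pole (s+2000): 2000 + j25 → |·| = √(2000²+25²) = √4000625 ≈ 2000.2, ∠ = arctan(25/2000) ≈ 0.72°
|G| = 20 · 627 / 70717 ≈ 0.17733
Gain = 20 log₁₀(0.17733) ≈ -15.02 dB
∠G = 175.43° − 45.72° = 129.71°

-15.0 dB, 129.7°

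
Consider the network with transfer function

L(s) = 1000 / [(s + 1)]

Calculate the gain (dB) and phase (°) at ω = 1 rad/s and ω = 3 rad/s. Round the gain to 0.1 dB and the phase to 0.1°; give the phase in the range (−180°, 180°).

ω = 1: 57.0 dB, -45.0°; ω = 3: 50.0 dB, -71.6°

At ω = 1 rad/s:
pole (1 + j1·1) = 1 + j1 → |·| ≈ 1.4142, ∠ ≈ 45.00°
|L| = 1000 · 1 / (1.4142) ≈ 707.11
Gain = 20 log₁₀(707.11) ≈ 56.99 dB
∠L = (0°) − (45.00°) = -45.00°

At ω = 3 rad/s:
pole (1 + j3·1) = 1 + j3 → |·| ≈ 3.1623, ∠ ≈ 71.57°
|L| = 1000 · 1 / (3.1623) ≈ 316.23
Gain = 20 log₁₀(316.23) ≈ 50.00 dB
∠L = (0°) − (71.57°) = -71.57°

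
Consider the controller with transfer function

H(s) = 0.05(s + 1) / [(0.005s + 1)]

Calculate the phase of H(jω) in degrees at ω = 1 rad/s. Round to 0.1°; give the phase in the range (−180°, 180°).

44.7°

At ω = 1 rad/s:
zero (1 + j1·1) = 1 + j1 → |·| ≈ 1.4142, ∠ ≈ 45.00°
pole (1 + j1·0.005) = 1 + j0.005 → |·| ≈ 1, ∠ ≈ 0.29°
∠H = (45.00°) − (0.29°) = 44.71°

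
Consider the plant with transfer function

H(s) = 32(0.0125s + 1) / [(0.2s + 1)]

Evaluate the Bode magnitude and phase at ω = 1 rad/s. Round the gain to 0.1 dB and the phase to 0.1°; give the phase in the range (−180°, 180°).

29.9 dB, -10.6°

At ω = 1 rad/s:
zero (1 + j1·0.0125) = 1 + j0.0125 → |·| ≈ 1.0001, ∠ ≈ 0.72°
pole (1 + j1·0.2) = 1 + j0.2 → |·| ≈ 1.0198, ∠ ≈ 11.31°
|H| = 32 · 1.0001 / (1.0198) ≈ 31.382
Gain = 20 log₁₀(31.382) ≈ 29.93 dB
∠H = (0.72°) − (11.31°) = -10.59°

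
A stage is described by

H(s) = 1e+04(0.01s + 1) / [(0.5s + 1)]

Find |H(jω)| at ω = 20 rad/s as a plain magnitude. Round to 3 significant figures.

At ω = 20 rad/s:
zero (1 + j20·0.01) = 1 + j0.2 → |·| ≈ 1.0198, ∠ ≈ 11.31°
pole (1 + j20·0.5) = 1 + j10 → |·| ≈ 10.05, ∠ ≈ 84.29°
|H| = 1e+04 · 1.0198 / (10.05) ≈ 1014.7

1.01e+03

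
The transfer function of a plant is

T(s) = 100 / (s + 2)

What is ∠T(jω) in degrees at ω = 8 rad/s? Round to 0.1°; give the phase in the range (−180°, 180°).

Substitute s = j8:
Numerator: 100 = 100 + j0
Denominator: (j8) + 2 = 2 + j8
|N| = √(100² + 0²) ≈ 100, ∠N ≈ 0.00°
|D| = √(2² + 8²) ≈ 8.2462, ∠D ≈ 75.96°
∠T = 0.00° − 75.96° = -75.96°

-76.0°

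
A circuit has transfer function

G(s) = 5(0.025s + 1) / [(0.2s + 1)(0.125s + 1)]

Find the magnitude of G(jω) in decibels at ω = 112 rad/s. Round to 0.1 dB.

At ω = 112 rad/s:
zero (1 + j112·0.025) = 1 + j2.8 → |·| ≈ 2.9732, ∠ ≈ 70.35°
pole (1 + j112·0.2) = 1 + j22.4 → |·| ≈ 22.422, ∠ ≈ 87.44°
pole (1 + j112·0.125) = 1 + j14 → |·| ≈ 14.036, ∠ ≈ 85.91°
|G| = 5 · 2.9732 / (22.422 · 14.036) ≈ 0.047236
Gain = 20 log₁₀(0.047236) ≈ -26.51 dB

-26.5 dB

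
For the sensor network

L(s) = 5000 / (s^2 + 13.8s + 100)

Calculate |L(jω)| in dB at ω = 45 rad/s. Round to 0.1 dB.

7.9 dB

At s = jω = j45:
quadratic: (j45)² + 13.8·j45 + 100 = -1925 + j621 → |·| ≈ 2022.7, ∠ ≈ 162.12°
|L| = 5000 / 2022.7 ≈ 2.4719
Gain = 20 log₁₀(2.4719) ≈ 7.86 dB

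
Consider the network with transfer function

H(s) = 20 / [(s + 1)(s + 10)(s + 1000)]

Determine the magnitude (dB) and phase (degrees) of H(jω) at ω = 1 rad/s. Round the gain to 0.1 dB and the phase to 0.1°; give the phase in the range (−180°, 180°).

At s = jω = j1:
pole (s+1): 1 + j1 → |·| = √(1²+1²) = √2 ≈ 1.4142, ∠ = arctan(1/1) ≈ 45.00°
pole (s+10): 10 + j1 → |·| = √(10²+1²) = √101 ≈ 10.05, ∠ = arctan(1/10) ≈ 5.71°
pole (s+1000): 1000 + j1 → |·| = √(1000²+1²) = √1000001 ≈ 1000, ∠ = arctan(1/1000) ≈ 0.06°
|H| = 20 / 14213 ≈ 0.0014072
Gain = 20 log₁₀(0.0014072) ≈ -57.03 dB
∠H = 0.00° − 50.77° = -50.77°

-57.0 dB, -50.8°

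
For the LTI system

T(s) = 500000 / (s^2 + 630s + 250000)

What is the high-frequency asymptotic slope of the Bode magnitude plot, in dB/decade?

Each pole contributes −20 dB/decade at high frequency; each zero contributes +20 dB/decade.
Net: 0 zero(s) − 2 pole(s) → -40 dB/decade.

-40 dB/decade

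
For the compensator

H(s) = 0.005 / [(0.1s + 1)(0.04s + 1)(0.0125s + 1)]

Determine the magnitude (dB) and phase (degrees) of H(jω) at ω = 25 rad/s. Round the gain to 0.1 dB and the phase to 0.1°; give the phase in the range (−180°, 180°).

At ω = 25 rad/s:
pole (1 + j25·0.1) = 1 + j2.5 → |·| ≈ 2.6926, ∠ ≈ 68.20°
pole (1 + j25·0.04) = 1 + j1 → |·| ≈ 1.4142, ∠ ≈ 45.00°
pole (1 + j25·0.0125) = 1 + j0.3125 → |·| ≈ 1.0477, ∠ ≈ 17.35°
|H| = 0.005 · 1 / (2.6926 · 1.4142 · 1.0477) ≈ 0.0012533
Gain = 20 log₁₀(0.0012533) ≈ -58.04 dB
∠H = (0°) − (68.20° + 45.00° + 17.35°) = -130.55°

-58.0 dB, -130.6°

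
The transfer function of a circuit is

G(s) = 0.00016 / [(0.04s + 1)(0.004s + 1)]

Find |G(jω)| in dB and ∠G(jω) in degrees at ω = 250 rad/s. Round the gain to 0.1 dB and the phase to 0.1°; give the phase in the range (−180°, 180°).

At ω = 250 rad/s:
pole (1 + j250·0.04) = 1 + j10 → |·| ≈ 10.05, ∠ ≈ 84.29°
pole (1 + j250·0.004) = 1 + j1 → |·| ≈ 1.4142, ∠ ≈ 45.00°
|G| = 0.00016 · 1 / (10.05 · 1.4142) ≈ 1.1258e-05
Gain = 20 log₁₀(1.1258e-05) ≈ -98.97 dB
∠G = (0°) − (84.29° + 45.00°) = -129.29°

-99.0 dB, -129.3°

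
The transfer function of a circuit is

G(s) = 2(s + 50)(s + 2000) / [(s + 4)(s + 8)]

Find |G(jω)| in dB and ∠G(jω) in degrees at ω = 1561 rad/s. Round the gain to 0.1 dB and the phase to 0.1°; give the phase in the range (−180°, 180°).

At s = jω = j1561:
zero (s+50): 50 + j1561 → |·| = √(50²+1561²) = √2439221 ≈ 1561.8, ∠ = arctan(1561/50) ≈ 88.17°
zero (s+2000): 2000 + j1561 → |·| = √(2000²+1561²) = √6436721 ≈ 2537.1, ∠ = arctan(1561/2000) ≈ 37.97°
pole (s+4): 4 + j1561 → |·| = √(4²+1561²) = √2436737 ≈ 1561, ∠ = arctan(1561/4) ≈ 89.85°
pole (s+8): 8 + j1561 → |·| = √(8²+1561²) = √2436785 ≈ 1561, ∠ = arctan(1561/8) ≈ 89.71°
|G| = 2 · 3.9624e+06 / 2.4367e+06 ≈ 3.2523
Gain = 20 log₁₀(3.2523) ≈ 10.24 dB
∠G = 126.14° − 179.56° = -53.42°

10.2 dB, -53.4°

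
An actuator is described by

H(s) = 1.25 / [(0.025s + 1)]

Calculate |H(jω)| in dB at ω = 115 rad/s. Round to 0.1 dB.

-7.7 dB

At ω = 115 rad/s:
pole (1 + j115·0.025) = 1 + j2.875 → |·| ≈ 3.0439, ∠ ≈ 70.82°
|H| = 1.25 · 1 / (3.0439) ≈ 0.41066
Gain = 20 log₁₀(0.41066) ≈ -7.73 dB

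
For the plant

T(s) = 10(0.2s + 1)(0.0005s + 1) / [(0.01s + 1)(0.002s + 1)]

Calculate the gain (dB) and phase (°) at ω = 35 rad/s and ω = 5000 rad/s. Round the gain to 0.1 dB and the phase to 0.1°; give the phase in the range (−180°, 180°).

At ω = 35 rad/s:
zero (1 + j35·0.2) = 1 + j7 → |·| ≈ 7.0711, ∠ ≈ 81.87°
zero (1 + j35·0.0005) = 1 + j0.0175 → |·| ≈ 1.0002, ∠ ≈ 1.00°
pole (1 + j35·0.01) = 1 + j0.35 → |·| ≈ 1.0595, ∠ ≈ 19.29°
pole (1 + j35·0.002) = 1 + j0.07 → |·| ≈ 1.0024, ∠ ≈ 4.00°
|T| = 10 · 7.0711 · 1.0002 / (1.0595 · 1.0024) ≈ 66.593
Gain = 20 log₁₀(66.593) ≈ 36.47 dB
∠T = (81.87° + 1.00°) − (19.29° + 4.00°) = 59.58°

At ω = 5000 rad/s:
zero (1 + j5000·0.2) = 1 + j1000 → |·| ≈ 1000, ∠ ≈ 89.94°
zero (1 + j5000·0.0005) = 1 + j2.5 → |·| ≈ 2.6926, ∠ ≈ 68.20°
pole (1 + j5000·0.01) = 1 + j50 → |·| ≈ 50.01, ∠ ≈ 88.85°
pole (1 + j5000·0.002) = 1 + j10 → |·| ≈ 10.05, ∠ ≈ 84.29°
|T| = 10 · 1000 · 2.6926 / (50.01 · 10.05) ≈ 53.573
Gain = 20 log₁₀(53.573) ≈ 34.58 dB
∠T = (89.94° + 68.20°) − (88.85° + 84.29°) = -15.00°

ω = 35: 36.5 dB, 59.6°; ω = 5000: 34.6 dB, -15.0°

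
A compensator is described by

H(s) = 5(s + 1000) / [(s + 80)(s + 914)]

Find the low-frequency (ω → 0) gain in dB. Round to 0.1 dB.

-23.3 dB

H(0) = 5·1000 / (80·914) ≈ 0.068381
20 log₁₀(0.068381) ≈ -23.30 dB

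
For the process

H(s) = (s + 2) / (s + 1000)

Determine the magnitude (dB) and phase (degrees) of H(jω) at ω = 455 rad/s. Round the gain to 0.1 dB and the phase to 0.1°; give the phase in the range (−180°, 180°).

-7.7 dB, 65.3°

Substitute s = j455:
Numerator: (j455) + 2 = 2 + j455
Denominator: (j455) + 1000 = 1000 + j455
|N| = √(2² + 455²) ≈ 455, ∠N ≈ 89.75°
|D| = √(1000² + 455²) ≈ 1098.6, ∠D ≈ 24.47°
|H| = 455 / 1098.6 ≈ 0.41416
Gain = 20 log₁₀(0.41416) ≈ -7.66 dB
∠H = 89.75° − 24.47° = 65.28°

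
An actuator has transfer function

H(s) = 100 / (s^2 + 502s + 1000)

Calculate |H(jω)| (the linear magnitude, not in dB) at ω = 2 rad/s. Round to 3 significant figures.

Substitute s = j2:
Numerator: 100 = 100 + j0
Denominator: (j2)^2 + 502(j2) + 1000 = 996 + j1004
|N| = √(100² + 0²) ≈ 100, ∠N ≈ 0.00°
|D| = √(996² + 1004²) ≈ 1414.2, ∠D ≈ 45.23°
|H| = 100 / 1414.2 ≈ 0.070711

0.0707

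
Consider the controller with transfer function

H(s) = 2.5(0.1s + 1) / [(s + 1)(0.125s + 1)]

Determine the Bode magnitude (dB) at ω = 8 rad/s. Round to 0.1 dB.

-11.0 dB

At ω = 8 rad/s:
zero (1 + j8·0.1) = 1 + j0.8 → |·| ≈ 1.2806, ∠ ≈ 38.66°
pole (1 + j8·1) = 1 + j8 → |·| ≈ 8.0623, ∠ ≈ 82.87°
pole (1 + j8·0.125) = 1 + j1 → |·| ≈ 1.4142, ∠ ≈ 45.00°
|H| = 2.5 · 1.2806 / (8.0623 · 1.4142) ≈ 0.28079
Gain = 20 log₁₀(0.28079) ≈ -11.03 dB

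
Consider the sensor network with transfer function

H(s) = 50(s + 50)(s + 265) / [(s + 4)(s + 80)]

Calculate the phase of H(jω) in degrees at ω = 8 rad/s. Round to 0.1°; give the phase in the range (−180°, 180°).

At s = jω = j8:
zero (s+50): 50 + j8 → |·| = √(50²+8²) = √2564 ≈ 50.636, ∠ = arctan(8/50) ≈ 9.09°
zero (s+265): 265 + j8 → |·| = √(265²+8²) = √70289 ≈ 265.12, ∠ = arctan(8/265) ≈ 1.73°
pole (s+4): 4 + j8 → |·| = √(4²+8²) = √80 ≈ 8.9443, ∠ = arctan(8/4) ≈ 63.43°
pole (s+80): 80 + j8 → |·| = √(80²+8²) = √6464 ≈ 80.399, ∠ = arctan(8/80) ≈ 5.71°
∠H = 10.82° − 69.14° = -58.32°

-58.3°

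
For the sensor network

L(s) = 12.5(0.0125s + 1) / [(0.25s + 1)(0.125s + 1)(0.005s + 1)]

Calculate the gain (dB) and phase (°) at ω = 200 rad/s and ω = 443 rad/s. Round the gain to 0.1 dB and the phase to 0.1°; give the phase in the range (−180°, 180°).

ω = 200: -34.4 dB, -153.4°; ω = 443: -46.5 dB, -164.4°

At ω = 200 rad/s:
zero (1 + j200·0.0125) = 1 + j2.5 → |·| ≈ 2.6926, ∠ ≈ 68.20°
pole (1 + j200·0.25) = 1 + j50 → |·| ≈ 50.01, ∠ ≈ 88.85°
pole (1 + j200·0.125) = 1 + j25 → |·| ≈ 25.02, ∠ ≈ 87.71°
pole (1 + j200·0.005) = 1 + j1 → |·| ≈ 1.4142, ∠ ≈ 45.00°
|L| = 12.5 · 2.6926 / (50.01 · 25.02 · 1.4142) ≈ 0.019021
Gain = 20 log₁₀(0.019021) ≈ -34.42 dB
∠L = (68.20°) − (88.85° + 87.71° + 45.00°) = -153.36°

At ω = 443 rad/s:
zero (1 + j443·0.0125) = 1 + j5.5375 → |·| ≈ 5.6271, ∠ ≈ 79.76°
pole (1 + j443·0.25) = 1 + j110.75 → |·| ≈ 110.75, ∠ ≈ 89.48°
pole (1 + j443·0.125) = 1 + j55.375 → |·| ≈ 55.384, ∠ ≈ 88.97°
pole (1 + j443·0.005) = 1 + j2.215 → |·| ≈ 2.4303, ∠ ≈ 65.70°
|L| = 12.5 · 5.6271 / (110.75 · 55.384 · 2.4303) ≈ 0.0047185
Gain = 20 log₁₀(0.0047185) ≈ -46.52 dB
∠L = (79.76°) − (89.48° + 88.97° + 65.70°) = -164.39°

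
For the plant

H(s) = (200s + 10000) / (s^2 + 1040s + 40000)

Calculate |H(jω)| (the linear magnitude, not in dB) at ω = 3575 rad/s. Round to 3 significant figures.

0.0539

Substitute s = j3575:
Numerator: 200(j3575) + 10000 = 10000 + j715000
Denominator: (j3575)^2 + 1040(j3575) + 40000 = -12740625 + j3718000
|N| = √(10000² + 715000²) ≈ 7.1507e+05, ∠N ≈ 89.20°
|D| = √(12740625² + 3718000²) ≈ 1.3272e+07, ∠D ≈ 163.73°
|H| = 7.1507e+05 / 1.3272e+07 ≈ 0.053878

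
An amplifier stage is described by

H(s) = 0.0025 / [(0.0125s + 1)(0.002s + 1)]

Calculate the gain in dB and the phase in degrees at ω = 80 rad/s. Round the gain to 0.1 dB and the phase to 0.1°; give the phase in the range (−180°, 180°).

At ω = 80 rad/s:
pole (1 + j80·0.0125) = 1 + j1 → |·| ≈ 1.4142, ∠ ≈ 45.00°
pole (1 + j80·0.002) = 1 + j0.16 → |·| ≈ 1.0127, ∠ ≈ 9.09°
|H| = 0.0025 · 1 / (1.4142 · 1.0127) ≈ 0.0017456
Gain = 20 log₁₀(0.0017456) ≈ -55.16 dB
∠H = (0°) − (45.00° + 9.09°) = -54.09°

-55.2 dB, -54.1°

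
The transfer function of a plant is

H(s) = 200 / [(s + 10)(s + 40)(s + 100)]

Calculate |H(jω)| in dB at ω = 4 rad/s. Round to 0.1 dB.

At s = jω = j4:
pole (s+10): 10 + j4 → |·| = √(10²+4²) = √116 ≈ 10.77, ∠ = arctan(4/10) ≈ 21.80°
pole (s+40): 40 + j4 → |·| = √(40²+4²) = √1616 ≈ 40.2, ∠ = arctan(4/40) ≈ 5.71°
pole (s+100): 100 + j4 → |·| = √(100²+4²) = √10016 ≈ 100.08, ∠ = arctan(4/100) ≈ 2.29°
|H| = 200 / 43330 ≈ 0.0046157
Gain = 20 log₁₀(0.0046157) ≈ -46.72 dB

-46.7 dB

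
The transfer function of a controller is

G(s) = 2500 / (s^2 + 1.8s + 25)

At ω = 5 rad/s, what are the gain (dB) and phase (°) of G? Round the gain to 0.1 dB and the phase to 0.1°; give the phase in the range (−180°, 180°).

At s = jω = j5:
quadratic: (j5)² + 1.8·j5 + 25 = 0 + j9 → |·| ≈ 9, ∠ ≈ 90.00°
|G| = 2500 / 9 ≈ 277.78
Gain = 20 log₁₀(277.78) ≈ 48.87 dB
∠G = 0.00° − 90.00° = -90.00°

48.9 dB, -90.0°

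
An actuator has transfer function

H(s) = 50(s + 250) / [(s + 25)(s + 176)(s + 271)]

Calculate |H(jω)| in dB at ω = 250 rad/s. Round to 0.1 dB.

At s = jω = j250:
zero (s+250): 250 + j250 → |·| = √(250²+250²) = √125000 ≈ 353.55, ∠ = arctan(250/250) ≈ 45.00°
pole (s+25): 25 + j250 → |·| = √(25²+250²) = √63125 ≈ 251.25, ∠ = arctan(250/25) ≈ 84.29°
pole (s+176): 176 + j250 → |·| = √(176²+250²) = √93476 ≈ 305.74, ∠ = arctan(250/176) ≈ 54.85°
pole (s+271): 271 + j250 → |·| = √(271²+250²) = √135941 ≈ 368.7, ∠ = arctan(250/271) ≈ 42.69°
|H| = 50 · 353.55 / 2.8322e+07 ≈ 0.00062416
Gain = 20 log₁₀(0.00062416) ≈ -64.09 dB

-64.1 dB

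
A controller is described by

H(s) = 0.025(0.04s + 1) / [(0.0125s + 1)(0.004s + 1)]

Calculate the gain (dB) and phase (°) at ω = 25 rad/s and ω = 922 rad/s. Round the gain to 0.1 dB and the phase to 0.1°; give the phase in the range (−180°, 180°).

At ω = 25 rad/s:
zero (1 + j25·0.04) = 1 + j1 → |·| ≈ 1.4142, ∠ ≈ 45.00°
pole (1 + j25·0.0125) = 1 + j0.3125 → |·| ≈ 1.0477, ∠ ≈ 17.35°
pole (1 + j25·0.004) = 1 + j0.1 → |·| ≈ 1.005, ∠ ≈ 5.71°
|H| = 0.025 · 1.4142 / (1.0477 · 1.005) ≈ 0.033577
Gain = 20 log₁₀(0.033577) ≈ -29.48 dB
∠H = (45.00°) − (17.35° + 5.71°) = 21.94°

At ω = 922 rad/s:
zero (1 + j922·0.04) = 1 + j36.88 → |·| ≈ 36.894, ∠ ≈ 88.45°
pole (1 + j922·0.0125) = 1 + j11.525 → |·| ≈ 11.568, ∠ ≈ 85.04°
pole (1 + j922·0.004) = 1 + j3.688 → |·| ≈ 3.8212, ∠ ≈ 74.83°
|H| = 0.025 · 36.894 / (11.568 · 3.8212) ≈ 0.020866
Gain = 20 log₁₀(0.020866) ≈ -33.61 dB
∠H = (88.45°) − (85.04° + 74.83°) = -71.42°

ω = 25: -29.5 dB, 21.9°; ω = 922: -33.6 dB, -71.4°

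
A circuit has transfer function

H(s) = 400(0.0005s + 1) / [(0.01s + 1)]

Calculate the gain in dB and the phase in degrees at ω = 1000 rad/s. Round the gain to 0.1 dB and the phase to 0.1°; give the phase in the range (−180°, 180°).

33.0 dB, -57.7°

At ω = 1000 rad/s:
zero (1 + j1000·0.0005) = 1 + j0.5 → |·| ≈ 1.118, ∠ ≈ 26.57°
pole (1 + j1000·0.01) = 1 + j10 → |·| ≈ 10.05, ∠ ≈ 84.29°
|H| = 400 · 1.118 / (10.05) ≈ 44.498
Gain = 20 log₁₀(44.498) ≈ 32.97 dB
∠H = (26.57°) − (84.29°) = -57.72°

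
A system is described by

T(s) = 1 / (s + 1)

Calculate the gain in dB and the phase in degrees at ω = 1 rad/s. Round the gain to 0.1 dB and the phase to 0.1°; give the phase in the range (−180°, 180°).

-3.0 dB, -45.0°

Substitute s = j1:
Numerator: 1 = 1 + j0
Denominator: (j1) + 1 = 1 + j1
|N| = √(1² + 0²) ≈ 1, ∠N ≈ 0.00°
|D| = √(1² + 1²) ≈ 1.4142, ∠D ≈ 45.00°
|T| = 1 / 1.4142 ≈ 0.70711
Gain = 20 log₁₀(0.70711) ≈ -3.01 dB
∠T = 0.00° − 45.00° = -45.00°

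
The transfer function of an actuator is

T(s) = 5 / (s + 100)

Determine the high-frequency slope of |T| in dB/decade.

Each pole contributes −20 dB/decade at high frequency; each zero contributes +20 dB/decade.
Net: 0 zero(s) − 1 pole(s) → -20 dB/decade.

-20 dB/decade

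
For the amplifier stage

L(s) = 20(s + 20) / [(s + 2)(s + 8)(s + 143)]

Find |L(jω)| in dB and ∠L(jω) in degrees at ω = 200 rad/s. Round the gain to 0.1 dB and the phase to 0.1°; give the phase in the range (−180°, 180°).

At s = jω = j200:
zero (s+20): 20 + j200 → |·| = √(20²+200²) = √40400 ≈ 201, ∠ = arctan(200/20) ≈ 84.29°
pole (s+2): 2 + j200 → |·| = √(2²+200²) = √40004 ≈ 200.01, ∠ = arctan(200/2) ≈ 89.43°
pole (s+8): 8 + j200 → |·| = √(8²+200²) = √40064 ≈ 200.16, ∠ = arctan(200/8) ≈ 87.71°
pole (s+143): 143 + j200 → |·| = √(143²+200²) = √60449 ≈ 245.86, ∠ = arctan(200/143) ≈ 54.44°
|L| = 20 · 201 / 9.8428e+06 ≈ 0.00040842
Gain = 20 log₁₀(0.00040842) ≈ -67.78 dB
∠L = 84.29° − 231.58° = -147.29°

-67.8 dB, -147.3°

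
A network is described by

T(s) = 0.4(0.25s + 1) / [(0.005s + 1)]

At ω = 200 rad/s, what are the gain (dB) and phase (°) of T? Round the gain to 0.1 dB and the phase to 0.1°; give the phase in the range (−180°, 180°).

23.0 dB, 43.9°

At ω = 200 rad/s:
zero (1 + j200·0.25) = 1 + j50 → |·| ≈ 50.01, ∠ ≈ 88.85°
pole (1 + j200·0.005) = 1 + j1 → |·| ≈ 1.4142, ∠ ≈ 45.00°
|T| = 0.4 · 50.01 / (1.4142) ≈ 14.145
Gain = 20 log₁₀(14.145) ≈ 23.01 dB
∠T = (88.85°) − (45.00°) = 43.85°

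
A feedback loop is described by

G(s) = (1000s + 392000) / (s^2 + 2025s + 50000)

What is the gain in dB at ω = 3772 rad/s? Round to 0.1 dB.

-12.6 dB

Substitute s = j3772:
Numerator: 1000(j3772) + 392000 = 392000 + j3772000
Denominator: (j3772)^2 + 2025(j3772) + 50000 = -14177984 + j7638300
|N| = √(392000² + 3772000²) ≈ 3.7923e+06, ∠N ≈ 84.07°
|D| = √(14177984² + 7638300²) ≈ 1.6105e+07, ∠D ≈ 151.69°
|G| = 3.7923e+06 / 1.6105e+07 ≈ 0.23547
Gain = 20 log₁₀(0.23547) ≈ -12.56 dB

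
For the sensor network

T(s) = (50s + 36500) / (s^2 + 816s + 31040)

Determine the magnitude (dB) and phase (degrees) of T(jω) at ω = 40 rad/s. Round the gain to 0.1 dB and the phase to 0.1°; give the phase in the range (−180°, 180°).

Substitute s = j40:
Numerator: 50(j40) + 36500 = 36500 + j2000
Denominator: (j40)^2 + 816(j40) + 31040 = 29440 + j32640
|N| = √(36500² + 2000²) ≈ 36555, ∠N ≈ 3.14°
|D| = √(29440² + 32640²) ≈ 43955, ∠D ≈ 47.95°
|T| = 36555 / 43955 ≈ 0.83165
Gain = 20 log₁₀(0.83165) ≈ -1.60 dB
∠T = 3.14° − 47.95° = -44.81°

-1.6 dB, -44.8°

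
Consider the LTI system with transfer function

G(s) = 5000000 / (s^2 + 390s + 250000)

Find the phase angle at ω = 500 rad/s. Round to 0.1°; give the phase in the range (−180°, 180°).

At s = jω = j500:
quadratic: (j500)² + 390·j500 + 250000 = 0 + j195000 → |·| ≈ 1.95e+05, ∠ ≈ 90.00°
∠G = 0.00° − 90.00° = -90.00°

-90.0°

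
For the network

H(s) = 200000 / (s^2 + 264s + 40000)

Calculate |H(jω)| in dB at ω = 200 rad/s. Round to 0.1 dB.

At s = jω = j200:
quadratic: (j200)² + 264·j200 + 40000 = 0 + j52800 → |·| ≈ 52800, ∠ ≈ 90.00°
|H| = 200000 / 52800 ≈ 3.7879
Gain = 20 log₁₀(3.7879) ≈ 11.57 dB

11.6 dB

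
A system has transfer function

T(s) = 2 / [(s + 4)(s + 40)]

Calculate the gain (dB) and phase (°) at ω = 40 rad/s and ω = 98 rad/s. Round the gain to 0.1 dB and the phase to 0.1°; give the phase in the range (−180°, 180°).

ω = 40: -61.1 dB, -129.3°; ω = 98: -74.3 dB, -155.5°

At s = jω = j40:
pole (s+4): 4 + j40 → |·| = √(4²+40²) = √1616 ≈ 40.2, ∠ = arctan(40/4) ≈ 84.29°
pole (s+40): 40 + j40 → |·| = √(40²+40²) = √3200 ≈ 56.569, ∠ = arctan(40/40) ≈ 45.00°
|T| = 2 / 2274.1 ≈ 0.00087947
Gain = 20 log₁₀(0.00087947) ≈ -61.12 dB
∠T = 0.00° − 129.29° = -129.29°

At s = jω = j98:
pole (s+4): 4 + j98 → |·| = √(4²+98²) = √9620 ≈ 98.082, ∠ = arctan(98/4) ≈ 87.66°
pole (s+40): 40 + j98 → |·| = √(40²+98²) = √11204 ≈ 105.85, ∠ = arctan(98/40) ≈ 67.80°
|T| = 2 / 10382 ≈ 0.00019264
Gain = 20 log₁₀(0.00019264) ≈ -74.31 dB
∠T = 0.00° − 155.46° = -155.46°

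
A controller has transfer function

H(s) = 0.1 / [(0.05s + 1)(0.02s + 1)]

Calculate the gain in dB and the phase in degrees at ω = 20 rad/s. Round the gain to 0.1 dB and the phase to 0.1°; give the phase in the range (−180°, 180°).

At ω = 20 rad/s:
pole (1 + j20·0.05) = 1 + j1 → |·| ≈ 1.4142, ∠ ≈ 45.00°
pole (1 + j20·0.02) = 1 + j0.4 → |·| ≈ 1.077, ∠ ≈ 21.80°
|H| = 0.1 · 1 / (1.4142 · 1.077) ≈ 0.065656
Gain = 20 log₁₀(0.065656) ≈ -23.65 dB
∠H = (0°) − (45.00° + 21.80°) = -66.80°

-23.7 dB, -66.8°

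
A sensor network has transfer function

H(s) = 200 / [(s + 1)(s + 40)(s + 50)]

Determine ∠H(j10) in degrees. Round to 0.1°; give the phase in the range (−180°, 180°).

-109.6°

At s = jω = j10:
pole (s+1): 1 + j10 → |·| = √(1²+10²) = √101 ≈ 10.05, ∠ = arctan(10/1) ≈ 84.29°
pole (s+40): 40 + j10 → |·| = √(40²+10²) = √1700 ≈ 41.231, ∠ = arctan(10/40) ≈ 14.04°
pole (s+50): 50 + j10 → |·| = √(50²+10²) = √2600 ≈ 50.99, ∠ = arctan(10/50) ≈ 11.31°
∠H = 0.00° − 109.64° = -109.64°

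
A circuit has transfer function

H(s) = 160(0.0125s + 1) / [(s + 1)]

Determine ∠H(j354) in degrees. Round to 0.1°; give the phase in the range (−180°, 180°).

At ω = 354 rad/s:
zero (1 + j354·0.0125) = 1 + j4.425 → |·| ≈ 4.5366, ∠ ≈ 77.27°
pole (1 + j354·1) = 1 + j354 → |·| ≈ 354, ∠ ≈ 89.84°
∠H = (77.27°) − (89.84°) = -12.57°

-12.6°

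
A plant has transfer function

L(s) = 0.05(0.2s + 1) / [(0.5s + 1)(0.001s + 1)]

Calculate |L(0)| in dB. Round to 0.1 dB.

-26.0 dB

L(0) = 0.05 · 1 / 1 = 0.05
20 log₁₀(0.05) ≈ -26.02 dB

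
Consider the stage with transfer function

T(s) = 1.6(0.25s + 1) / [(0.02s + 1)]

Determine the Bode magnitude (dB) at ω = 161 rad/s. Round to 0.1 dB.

25.6 dB

At ω = 161 rad/s:
zero (1 + j161·0.25) = 1 + j40.25 → |·| ≈ 40.262, ∠ ≈ 88.58°
pole (1 + j161·0.02) = 1 + j3.22 → |·| ≈ 3.3717, ∠ ≈ 72.75°
|T| = 1.6 · 40.262 / (3.3717) ≈ 19.106
Gain = 20 log₁₀(19.106) ≈ 25.62 dB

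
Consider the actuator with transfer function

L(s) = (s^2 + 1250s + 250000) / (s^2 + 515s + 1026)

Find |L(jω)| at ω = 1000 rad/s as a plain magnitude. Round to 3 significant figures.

1.30

Substitute s = j1000:
Numerator: (j1000)^2 + 1250(j1000) + 250000 = -750000 + j1250000
Denominator: (j1000)^2 + 515(j1000) + 1026 = -998974 + j515000
|N| = √(750000² + 1250000²) ≈ 1.4577e+06, ∠N ≈ 120.96°
|D| = √(998974² + 515000²) ≈ 1.1239e+06, ∠D ≈ 152.73°
|L| = 1.4577e+06 / 1.1239e+06 ≈ 1.297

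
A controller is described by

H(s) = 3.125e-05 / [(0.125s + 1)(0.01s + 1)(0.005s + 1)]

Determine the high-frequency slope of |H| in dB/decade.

Each pole contributes −20 dB/decade at high frequency; each zero contributes +20 dB/decade.
Net: 0 zero(s) − 3 pole(s) → -60 dB/decade.

-60 dB/decade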